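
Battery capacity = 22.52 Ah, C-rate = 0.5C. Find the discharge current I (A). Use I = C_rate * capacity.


At 0.5C: I = 0.5 * 22.52 Ah = 11.26 A

11.26 A


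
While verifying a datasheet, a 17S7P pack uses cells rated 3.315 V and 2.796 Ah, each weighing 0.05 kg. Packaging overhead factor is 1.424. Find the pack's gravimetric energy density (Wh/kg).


Step 1: V_pack = 17 * 3.315 = 56.355 V
Step 2: C_pack = 7 * 2.796 = 19.572 Ah
Step 3: E_pack = V_pack * C_pack = 56.355 * 19.572 = 1103 Wh
Step 4: m_pack = 17 * 7 * 0.05 * 1.424 = 8.4728 kg
Step 5: ED = E_pack / m_pack = 1103 / 8.4728 = 130.2 Wh/kg

130.2 Wh/kg


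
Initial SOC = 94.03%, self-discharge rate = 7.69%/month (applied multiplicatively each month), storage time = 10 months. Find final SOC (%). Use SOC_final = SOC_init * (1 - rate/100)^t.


decay = (1 - 7.69/100)^10 = 0.44925
SOC_final = 94.03 * 0.44925 = 42.24%

42.24%


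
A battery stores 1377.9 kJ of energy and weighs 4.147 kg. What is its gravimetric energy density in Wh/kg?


Convert: E = 1377.9 kJ = 382.75 Wh
ED = E / m = 382.75 / 4.147 = 92.30 Wh/kg

92.30 Wh/kg


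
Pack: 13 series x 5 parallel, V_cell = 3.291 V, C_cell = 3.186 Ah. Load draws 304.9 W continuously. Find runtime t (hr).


Step 1: E_pack = Ns * V_cell * Np * C_cell = 13 * 3.291 * 5 * 3.186 = 681.53 Wh
Step 2: t = E_pack / P = 681.53 / 304.9 = 2.235 hr

2.235 hr


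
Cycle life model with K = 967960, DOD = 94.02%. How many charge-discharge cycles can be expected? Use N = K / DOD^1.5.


Step 1: DOD^1.5 = 94.02^1.5 = 911.65
Step 2: N = 967960 / 911.65 = 1062 cycles

1062 cycles


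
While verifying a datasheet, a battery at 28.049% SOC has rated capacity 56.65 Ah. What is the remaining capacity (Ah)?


remaining = SOC / 100 * total = 28.049 / 100 * 56.65 = 15.89 Ah

15.89 Ah


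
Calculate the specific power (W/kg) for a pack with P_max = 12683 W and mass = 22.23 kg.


Specific power = 12683 W / 22.23 kg = 570.5 W/kg

570.5 W/kg


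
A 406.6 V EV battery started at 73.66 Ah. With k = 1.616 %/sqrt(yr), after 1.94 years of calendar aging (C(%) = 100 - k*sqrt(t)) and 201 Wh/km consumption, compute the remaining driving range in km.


Step 1: capacity retention = 100 - 1.616 * sqrt(1.94) = 100 - 1.616 * 1.3928 = 97.749%
Step 2: C_now = 73.66 * 97.749/100 = 72.002 Ah
Step 3: E_pack = V * C_now = 406.6 * 72.002 = 29276 Wh
Step 4: range = E_pack / consumption = 29276 / 201 = 145.7 km

145.7 km


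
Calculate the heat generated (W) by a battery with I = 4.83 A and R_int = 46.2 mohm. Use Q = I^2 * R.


Convert: R = 46.2 mohm = 0.0462 ohm
I^2 = 23.329
Q = 23.329 * 0.0462 = 1.078 W

1.078 W


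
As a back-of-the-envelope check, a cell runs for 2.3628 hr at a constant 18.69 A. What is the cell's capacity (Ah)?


C = I * t = 18.69 * 2.3628 = 44.16 Ah

44.16 Ah


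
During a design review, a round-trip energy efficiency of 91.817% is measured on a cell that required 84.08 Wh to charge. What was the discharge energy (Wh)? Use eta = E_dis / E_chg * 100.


E_dis = eta/100 * E_chg = 91.817/100 * 84.08 = 77.20 Wh

77.20 Wh


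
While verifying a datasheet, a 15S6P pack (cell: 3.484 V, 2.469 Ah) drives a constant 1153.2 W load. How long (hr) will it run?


Step 1: E_pack = Ns * V_cell * Np * C_cell = 15 * 3.484 * 6 * 2.469 = 774.18 Wh
Step 2: t = E_pack / P = 774.18 / 1153.2 = 0.6713 hr

0.6713 hr


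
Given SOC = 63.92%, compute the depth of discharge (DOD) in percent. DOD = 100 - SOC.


Complement of SOC: DOD = 100% - 63.92% = 36.08%

36.08%


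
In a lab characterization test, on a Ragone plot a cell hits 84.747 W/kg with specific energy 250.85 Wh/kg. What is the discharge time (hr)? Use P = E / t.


t = E / P = 250.85 / 84.747 = 2.960 hr

2.960 hr


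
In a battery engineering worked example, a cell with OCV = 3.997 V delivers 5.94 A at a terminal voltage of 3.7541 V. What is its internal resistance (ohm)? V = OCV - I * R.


R = (OCV - V) / I = (3.997 - 3.7541) / 5.94 = 0.04089 ohm

0.04089 ohm


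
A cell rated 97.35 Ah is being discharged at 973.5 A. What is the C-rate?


C_rate = I / capacity = 973.5 / 97.35 = 10C

10C


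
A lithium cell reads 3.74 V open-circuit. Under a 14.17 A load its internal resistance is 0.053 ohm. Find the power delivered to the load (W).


Step 1: V_terminal = OCV - I*R = 3.74 - 14.17 * 0.053 = 2.989 V
Step 2: P_out = V_terminal * I = 2.989 * 14.17 = 42.35 W

42.35 W


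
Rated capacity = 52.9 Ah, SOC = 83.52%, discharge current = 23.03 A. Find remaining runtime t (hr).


Step 1: remaining = SOC/100 * C_total = 83.52/100 * 52.9 = 44.182 Ah
Step 2: t = remaining / I = 44.182 / 23.03 = 1.918 hr

1.918 hr


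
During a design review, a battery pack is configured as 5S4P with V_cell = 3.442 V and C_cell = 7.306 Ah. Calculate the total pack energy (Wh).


E = Ns * Vcell * Np * Ccell = 5 * 3.442 * 4 * 7.306 = 502.9 Wh

502.9 Wh


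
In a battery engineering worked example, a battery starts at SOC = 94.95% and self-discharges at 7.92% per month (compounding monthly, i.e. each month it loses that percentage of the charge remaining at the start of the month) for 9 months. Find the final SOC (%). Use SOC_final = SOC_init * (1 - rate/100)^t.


decay = (1 - 7.92/100)^9 = 0.47587
SOC_final = 94.95 * 0.47587 = 45.18%

45.18%


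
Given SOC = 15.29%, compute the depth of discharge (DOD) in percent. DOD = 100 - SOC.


Complement of SOC: DOD = 100% - 15.29% = 84.71%

84.71%


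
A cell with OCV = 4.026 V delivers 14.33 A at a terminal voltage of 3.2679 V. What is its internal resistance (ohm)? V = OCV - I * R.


R = (OCV - V) / I = (4.026 - 3.2679) / 14.33 = 0.05290 ohm

0.05290 ohm


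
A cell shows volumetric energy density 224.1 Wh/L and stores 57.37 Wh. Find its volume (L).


V = E / ED = 57.37 / 224.1 = 0.2560 L

0.2560 L


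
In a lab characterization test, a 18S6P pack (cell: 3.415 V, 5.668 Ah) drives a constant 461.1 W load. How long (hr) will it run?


Step 1: E_pack = Ns * V_cell * Np * C_cell = 18 * 3.415 * 6 * 5.668 = 2090.5 Wh
Step 2: t = E_pack / P = 2090.5 / 461.1 = 4.534 hr

4.534 hr


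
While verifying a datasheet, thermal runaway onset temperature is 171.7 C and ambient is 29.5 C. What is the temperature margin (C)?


Safety margin = 171.7 C - 29.5 C = 142.2 C

142.2 C


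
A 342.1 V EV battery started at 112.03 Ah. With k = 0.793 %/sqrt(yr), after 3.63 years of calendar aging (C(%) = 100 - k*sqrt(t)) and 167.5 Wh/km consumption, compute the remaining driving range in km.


Step 1: capacity retention = 100 - 0.793 * sqrt(3.63) = 100 - 0.793 * 1.9053 = 98.489%
Step 2: C_now = 112.03 * 98.489/100 = 110.34 Ah
Step 3: E_pack = V * C_now = 342.1 * 110.34 = 37747 Wh
Step 4: range = E_pack / consumption = 37747 / 167.5 = 225.4 km

225.4 km


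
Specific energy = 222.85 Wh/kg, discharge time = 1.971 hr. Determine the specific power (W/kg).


P_specific = E / t = 222.85 / 1.971 = 113.1 W/kg

113.1 W/kg


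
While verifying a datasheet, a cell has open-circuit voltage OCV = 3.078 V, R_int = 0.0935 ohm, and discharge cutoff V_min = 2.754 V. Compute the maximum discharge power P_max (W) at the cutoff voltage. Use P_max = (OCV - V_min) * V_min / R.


P_max = (OCV - V_min) * V_min / R = (3.078 - 2.754) * 2.754 / 0.0935 = 0.324 * 2.754 / 0.0935 = 9.543 W

9.543 W


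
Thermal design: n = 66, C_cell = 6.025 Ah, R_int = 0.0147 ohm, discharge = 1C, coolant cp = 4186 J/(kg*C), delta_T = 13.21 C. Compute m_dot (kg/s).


Step 1: I = 1 * 6.025 = 6.025 A
Step 2: Q_cell = I^2 * R = 6.025^2 * 0.0147 = 0.53362 W
Step 3: Q_total = 66 * 0.53362 = 35.219 W
Step 4: m_dot = Q_total / (cp * dT) = 35.219 / (4186 * 13.21) = 6.369e-04 kg/s

6.369e-04 kg/s


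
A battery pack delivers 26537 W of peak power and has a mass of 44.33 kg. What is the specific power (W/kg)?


Specific power = 26537 W / 44.33 kg = 598.6 W/kg

598.6 W/kg


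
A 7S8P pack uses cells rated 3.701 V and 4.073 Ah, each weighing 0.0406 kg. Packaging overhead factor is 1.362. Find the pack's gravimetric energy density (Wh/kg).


Step 1: V_pack = 7 * 3.701 = 25.907 V
Step 2: C_pack = 8 * 4.073 = 32.584 Ah
Step 3: E_pack = V_pack * C_pack = 25.907 * 32.584 = 844.15 Wh
Step 4: m_pack = 7 * 8 * 0.0406 * 1.362 = 3.0966 kg
Step 5: ED = E_pack / m_pack = 844.15 / 3.0966 = 272.6 Wh/kg

272.6 Wh/kg


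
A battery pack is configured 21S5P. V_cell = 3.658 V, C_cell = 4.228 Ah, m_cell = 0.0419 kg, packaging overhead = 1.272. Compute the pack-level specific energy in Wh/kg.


Step 1: V_pack = 21 * 3.658 = 76.818 V
Step 2: C_pack = 5 * 4.228 = 21.14 Ah
Step 3: E_pack = V_pack * C_pack = 76.818 * 21.14 = 1623.9 Wh
Step 4: m_pack = 21 * 5 * 0.0419 * 1.272 = 5.5962 kg
Step 5: ED = E_pack / m_pack = 1623.9 / 5.5962 = 290.2 Wh/kg

290.2 Wh/kg


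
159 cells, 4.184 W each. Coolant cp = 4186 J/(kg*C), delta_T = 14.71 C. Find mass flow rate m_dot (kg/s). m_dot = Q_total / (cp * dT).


Q_total = 159 * 4.184 = 665.26 W
m_dot = Q_total / (cp * dT) = 665.26 / (4186 * 14.71) = 0.01080 kg/s

0.01080 kg/s


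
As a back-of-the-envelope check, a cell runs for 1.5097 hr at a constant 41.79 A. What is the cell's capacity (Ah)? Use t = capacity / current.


C = I * t = 41.79 * 1.5097 = 63.09 Ah

63.09 Ah


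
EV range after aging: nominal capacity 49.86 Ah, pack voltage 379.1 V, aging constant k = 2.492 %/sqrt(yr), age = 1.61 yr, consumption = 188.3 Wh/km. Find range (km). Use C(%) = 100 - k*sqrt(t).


Step 1: capacity retention = 100 - 2.492 * sqrt(1.61) = 100 - 2.492 * 1.2689 = 96.838%
Step 2: C_now = 49.86 * 96.838/100 = 48.283 Ah
Step 3: E_pack = V * C_now = 379.1 * 48.283 = 18304 Wh
Step 4: range = E_pack / consumption = 18304 / 188.3 = 97.21 km

97.21 km


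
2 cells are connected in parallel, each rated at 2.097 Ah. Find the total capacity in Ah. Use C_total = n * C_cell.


Parallel capacities add: 2 * 2.097 Ah = 4.194 Ah

4.194 Ah


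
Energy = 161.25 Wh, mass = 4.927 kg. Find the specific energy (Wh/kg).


ED = E / m = 161.25 / 4.927 = 32.73 Wh/kg

32.73 Wh/kg


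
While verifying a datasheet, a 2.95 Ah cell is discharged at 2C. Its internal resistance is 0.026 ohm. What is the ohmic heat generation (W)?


Step 1: I = C_rate * capacity = 2 * 2.95 = 5.9 A
Step 2: Q = I^2 * R = 5.9^2 * 0.026 = 34.81 * 0.026 = 0.9051 W

0.9051 W


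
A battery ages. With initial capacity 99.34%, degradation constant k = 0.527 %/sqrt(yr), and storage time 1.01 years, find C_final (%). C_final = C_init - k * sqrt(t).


sqrt(t) = sqrt(1.01) = 1.005
C_final = 99.34 - 0.527 * 1.005 = 98.81%

98.81%


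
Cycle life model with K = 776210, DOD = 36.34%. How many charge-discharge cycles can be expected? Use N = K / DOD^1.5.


Step 1: DOD^1.5 = 36.34^1.5 = 219.07
Step 2: N = 776210 / 219.07 = 3543 cycles

3543 cycles


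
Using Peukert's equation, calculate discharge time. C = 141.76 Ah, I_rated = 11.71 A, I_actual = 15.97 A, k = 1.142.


Step 1: t_rated = C / I_rated = 141.76 / 11.71 = 12.106 hr
Step 2: ratio = 11.71 / 15.97 = 0.73325
Step 3: ratio^k = 0.73325^1.142 = 0.70165
Step 4: t = t_rated * ratio^k = 12.106 * 0.70165 = 8.494 hr

8.494 hr


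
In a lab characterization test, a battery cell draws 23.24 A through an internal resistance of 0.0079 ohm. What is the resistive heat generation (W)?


Q = I^2 * R = 23.24^2 * 0.0079 = 4.267 W

4.267 W


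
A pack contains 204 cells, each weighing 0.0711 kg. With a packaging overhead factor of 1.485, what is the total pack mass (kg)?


m_pack = n * m_cell * overhead = 204 * 0.0711 * 1.485 = 21.54 kg

21.54 kg


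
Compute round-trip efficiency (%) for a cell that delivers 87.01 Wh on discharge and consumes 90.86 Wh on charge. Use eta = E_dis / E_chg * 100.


eta_e = E_dis / E_chg * 100 = 87.01 / 90.86 * 100 = 95.76%

95.76%


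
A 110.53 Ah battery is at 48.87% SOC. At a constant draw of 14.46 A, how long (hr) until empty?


Step 1: remaining = SOC/100 * C_total = 48.87/100 * 110.53 = 54.016 Ah
Step 2: t = remaining / I = 54.016 / 14.46 = 3.736 hr

3.736 hr


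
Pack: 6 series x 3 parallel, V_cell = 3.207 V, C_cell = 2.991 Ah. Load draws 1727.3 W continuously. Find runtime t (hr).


Step 1: E_pack = Ns * V_cell * Np * C_cell = 6 * 3.207 * 3 * 2.991 = 172.66 Wh
Step 2: t = E_pack / P = 172.66 / 1727.3 = 0.09996 hr

0.09996 hr


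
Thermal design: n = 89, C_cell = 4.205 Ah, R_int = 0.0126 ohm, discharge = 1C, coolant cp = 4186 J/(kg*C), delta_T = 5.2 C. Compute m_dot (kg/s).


Step 1: I = 1 * 4.205 = 4.205 A
Step 2: Q_cell = I^2 * R = 4.205^2 * 0.0126 = 0.22279 W
Step 3: Q_total = 89 * 0.22279 = 19.828 W
Step 4: m_dot = Q_total / (cp * dT) = 19.828 / (4186 * 5.2) = 9.109e-04 kg/s

9.109e-04 kg/s


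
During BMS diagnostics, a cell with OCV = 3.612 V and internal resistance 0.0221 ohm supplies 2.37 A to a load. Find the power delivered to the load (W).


Step 1: V_terminal = OCV - I*R = 3.612 - 2.37 * 0.0221 = 3.5596 V
Step 2: P_out = V_terminal * I = 3.5596 * 2.37 = 8.436 W

8.436 W


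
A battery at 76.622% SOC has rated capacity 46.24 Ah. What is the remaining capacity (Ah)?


remaining = SOC / 100 * total = 76.622 / 100 * 46.24 = 35.43 Ah

35.43 Ah


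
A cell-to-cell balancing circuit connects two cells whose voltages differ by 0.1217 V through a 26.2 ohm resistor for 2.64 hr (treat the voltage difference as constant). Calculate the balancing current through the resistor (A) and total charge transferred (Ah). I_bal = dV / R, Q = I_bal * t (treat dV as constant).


I_bal = dV / R = 0.1217 / 26.2 = 0.004645 A
Q = I_bal * t = 0.004645 * 2.64 = 0.01226 Ah

I=0.004645 A, Q=0.01226 Ah


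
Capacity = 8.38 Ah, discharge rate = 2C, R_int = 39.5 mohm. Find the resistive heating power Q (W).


Convert: R = 39.5 mohm = 0.0395 ohm
Step 1: I = C_rate * capacity = 2 * 8.38 = 16.76 A
Step 2: Q = I^2 * R = 16.76^2 * 0.0395 = 280.9 * 0.0395 = 11.10 W

11.10 W


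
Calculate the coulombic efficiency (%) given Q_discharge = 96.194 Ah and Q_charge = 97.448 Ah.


Coulombic efficiency = 96.194/97.448 * 100% = 98.71%

98.71%


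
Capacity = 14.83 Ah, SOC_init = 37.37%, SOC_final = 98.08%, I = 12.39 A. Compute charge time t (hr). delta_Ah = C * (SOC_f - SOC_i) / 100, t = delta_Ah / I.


delta_Ah = 14.83 * (98.08 - 37.37) / 100 = 9.0033 Ah
t = delta_Ah / I = 9.0033 / 12.39 = 0.7267 hr

0.7267 hr


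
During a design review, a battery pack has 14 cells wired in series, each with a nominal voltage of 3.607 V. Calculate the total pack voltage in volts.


V_pack = n * V_cell = 14 * 3.607 = 50.498 V

50.498 V


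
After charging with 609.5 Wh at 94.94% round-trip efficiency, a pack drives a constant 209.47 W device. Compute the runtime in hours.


Step 1: E_discharge = eta/100 * E_charge = 94.94/100 * 609.5 = 578.66 Wh
Step 2: t = E_discharge / P = 578.66 / 209.47 = 2.762 hr

2.762 hr


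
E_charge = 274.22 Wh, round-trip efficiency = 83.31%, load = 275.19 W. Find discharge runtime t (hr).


Step 1: E_discharge = eta/100 * E_charge = 83.31/100 * 274.22 = 228.45 Wh
Step 2: t = E_discharge / P = 228.45 / 275.19 = 0.8302 hr

0.8302 hr


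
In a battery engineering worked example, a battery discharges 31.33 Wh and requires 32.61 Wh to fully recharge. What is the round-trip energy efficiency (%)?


Round-trip efficiency = 31.33/32.61 * 100% = 96.07%

96.07%


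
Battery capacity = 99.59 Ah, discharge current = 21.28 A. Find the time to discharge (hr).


Runtime = 99.59 Ah / 21.28 A = 4.680 hr

4.680 hr


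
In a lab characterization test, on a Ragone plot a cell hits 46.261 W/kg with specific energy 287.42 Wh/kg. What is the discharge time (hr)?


t = E / P = 287.42 / 46.261 = 6.213 hr

6.213 hr


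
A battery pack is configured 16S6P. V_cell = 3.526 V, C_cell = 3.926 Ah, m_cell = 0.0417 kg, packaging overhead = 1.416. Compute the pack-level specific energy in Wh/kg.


Step 1: V_pack = 16 * 3.526 = 56.416 V
Step 2: C_pack = 6 * 3.926 = 23.556 Ah
Step 3: E_pack = V_pack * C_pack = 56.416 * 23.556 = 1328.9 Wh
Step 4: m_pack = 16 * 6 * 0.0417 * 1.416 = 5.6685 kg
Step 5: ED = E_pack / m_pack = 1328.9 / 5.6685 = 234.4 Wh/kg

234.4 Wh/kg


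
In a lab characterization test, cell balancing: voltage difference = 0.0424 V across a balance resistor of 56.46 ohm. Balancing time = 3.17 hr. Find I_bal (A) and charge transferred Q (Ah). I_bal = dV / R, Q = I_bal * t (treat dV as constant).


I_bal = dV / R = 0.0424 / 56.46 = 7.5097e-04 A
Q = I_bal * t = 7.5097e-04 * 3.17 = 0.002381 Ah

I=7.5097e-04 A, Q=0.002381 Ah


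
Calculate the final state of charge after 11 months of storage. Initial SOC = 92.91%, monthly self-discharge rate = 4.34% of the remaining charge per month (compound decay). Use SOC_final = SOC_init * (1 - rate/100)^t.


Monthly retention factor = 1 - 4.34/100 = 0.9566
Over 11 months: factor^11 = 0.61381
SOC_final = 92.91 * 0.61381 = 57.03%

57.03%


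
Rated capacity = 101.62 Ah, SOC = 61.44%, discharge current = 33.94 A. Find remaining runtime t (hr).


Step 1: remaining = SOC/100 * C_total = 61.44/100 * 101.62 = 62.435 Ah
Step 2: t = remaining / I = 62.435 / 33.94 = 1.840 hr

1.840 hr


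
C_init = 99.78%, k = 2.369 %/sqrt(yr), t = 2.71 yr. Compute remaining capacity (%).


sqrt(t) = sqrt(2.71) = 1.6462
C_final = 99.78 - 2.369 * 1.6462 = 95.88%

95.88%


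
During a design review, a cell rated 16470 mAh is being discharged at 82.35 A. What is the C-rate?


Convert: capacity = 16470 mAh = 16.47 Ah
C_rate = I / capacity = 82.35 / 16.47 = 5C

5C


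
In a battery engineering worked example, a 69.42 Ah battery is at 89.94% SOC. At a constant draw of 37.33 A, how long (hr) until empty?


Step 1: remaining = SOC/100 * C_total = 89.94/100 * 69.42 = 62.436 Ah
Step 2: t = remaining / I = 62.436 / 37.33 = 1.673 hr

1.673 hr


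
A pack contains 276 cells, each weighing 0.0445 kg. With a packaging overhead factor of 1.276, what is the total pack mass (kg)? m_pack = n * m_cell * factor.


Cell mass sum = 276 * 0.0445 = 12.282 kg
With overhead 1.276: m_pack = 12.282 * 1.276 = 15.67 kg

15.67 kg


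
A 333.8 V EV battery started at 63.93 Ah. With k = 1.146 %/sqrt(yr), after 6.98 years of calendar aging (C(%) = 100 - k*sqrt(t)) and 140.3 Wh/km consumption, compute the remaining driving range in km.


Step 1: capacity retention = 100 - 1.146 * sqrt(6.98) = 100 - 1.146 * 2.642 = 96.972%
Step 2: C_now = 63.93 * 96.972/100 = 61.994 Ah
Step 3: E_pack = V * C_now = 333.8 * 61.994 = 20694 Wh
Step 4: range = E_pack / consumption = 20694 / 140.3 = 147.5 km

147.5 km


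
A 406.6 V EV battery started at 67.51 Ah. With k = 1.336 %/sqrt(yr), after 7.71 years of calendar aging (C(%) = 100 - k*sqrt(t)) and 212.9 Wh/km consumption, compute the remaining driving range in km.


Step 1: capacity retention = 100 - 1.336 * sqrt(7.71) = 100 - 1.336 * 2.7767 = 96.29%
Step 2: C_now = 67.51 * 96.29/100 = 65.005 Ah
Step 3: E_pack = V * C_now = 406.6 * 65.005 = 26431 Wh
Step 4: range = E_pack / consumption = 26431 / 212.9 = 124.1 km

124.1 km


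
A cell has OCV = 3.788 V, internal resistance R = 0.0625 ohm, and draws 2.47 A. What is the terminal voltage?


V = OCV - I*R = 3.788 - 2.47 * 0.0625 = 3.634 V

3.634 V


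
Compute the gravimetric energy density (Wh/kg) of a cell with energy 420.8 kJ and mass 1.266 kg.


Convert: E = 420.8 kJ = 116.89 Wh
ED = E / m = 116.89 / 1.266 = 92.33 Wh/kg

92.33 Wh/kg


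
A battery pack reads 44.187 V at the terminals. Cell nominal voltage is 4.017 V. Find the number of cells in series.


Rearranging: n = V_pack / V_cell = 44.187 / 4.017 = 11 cells

11


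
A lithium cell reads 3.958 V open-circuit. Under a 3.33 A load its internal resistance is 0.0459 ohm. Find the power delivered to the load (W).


Step 1: V_terminal = OCV - I*R = 3.958 - 3.33 * 0.0459 = 3.8052 V
Step 2: P_out = V_terminal * I = 3.8052 * 3.33 = 12.67 W

12.67 W


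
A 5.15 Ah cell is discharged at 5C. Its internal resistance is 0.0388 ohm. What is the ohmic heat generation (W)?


Step 1: I = C_rate * capacity = 5 * 5.15 = 25.75 A
Step 2: Q = I^2 * R = 25.75^2 * 0.0388 = 663.06 * 0.0388 = 25.73 W

25.73 W


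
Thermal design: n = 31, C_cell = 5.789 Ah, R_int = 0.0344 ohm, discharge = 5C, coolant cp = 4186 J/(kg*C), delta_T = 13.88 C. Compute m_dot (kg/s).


Step 1: I = 5 * 5.789 = 28.945 A
Step 2: Q_cell = I^2 * R = 28.945^2 * 0.0344 = 28.821 W
Step 3: Q_total = 31 * 28.821 = 893.45 W
Step 4: m_dot = Q_total / (cp * dT) = 893.45 / (4186 * 13.88) = 0.01538 kg/s

0.01538 kg/s


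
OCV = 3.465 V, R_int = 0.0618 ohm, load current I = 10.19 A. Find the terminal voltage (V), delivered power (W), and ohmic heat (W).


Step 1: V_terminal = OCV - I*R = 3.465 - 10.19 * 0.0618 = 2.8353 V
Step 2: P_out = V_terminal * I = 2.8353 * 10.19 = 28.89 W
Step 3: Q = I^2 * R = 10.19^2 * 0.0618 = 6.417 W

V=2.8353 V, P=28.89 W, Q=6.417 W


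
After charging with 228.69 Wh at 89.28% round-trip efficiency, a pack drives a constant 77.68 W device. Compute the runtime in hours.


Step 1: E_discharge = eta/100 * E_charge = 89.28/100 * 228.69 = 204.17 Wh
Step 2: t = E_discharge / P = 204.17 / 77.68 = 2.628 hr

2.628 hr


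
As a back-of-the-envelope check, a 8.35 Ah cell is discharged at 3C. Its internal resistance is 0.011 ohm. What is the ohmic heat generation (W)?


Step 1: I = C_rate * capacity = 3 * 8.35 = 25.05 A
Step 2: Q = I^2 * R = 25.05^2 * 0.011 = 627.5 * 0.011 = 6.903 W

6.903 W


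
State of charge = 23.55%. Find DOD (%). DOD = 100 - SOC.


DOD = 100 - SOC = 100 - 23.55 = 76.45%

76.45%


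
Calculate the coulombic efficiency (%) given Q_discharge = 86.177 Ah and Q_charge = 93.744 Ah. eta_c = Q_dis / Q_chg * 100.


eta_c = Q_dis / Q_chg * 100 = 86.177 / 93.744 * 100 = 91.93%

91.93%


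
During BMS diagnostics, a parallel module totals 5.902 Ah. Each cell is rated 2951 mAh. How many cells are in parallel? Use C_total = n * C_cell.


Convert: C_cell = 2951 mAh = 2.951 Ah
n = C_total / C_cell = 5.902 / 2.951 = 2

2


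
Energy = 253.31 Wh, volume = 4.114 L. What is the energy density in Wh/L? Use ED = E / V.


ED = E / V = 253.31 / 4.114 = 61.57 Wh/L

61.57 Wh/L


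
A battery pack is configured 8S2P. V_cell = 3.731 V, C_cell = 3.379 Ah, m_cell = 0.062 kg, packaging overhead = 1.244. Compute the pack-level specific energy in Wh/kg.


Step 1: V_pack = 8 * 3.731 = 29.848 V
Step 2: C_pack = 2 * 3.379 = 6.758 Ah
Step 3: E_pack = V_pack * C_pack = 29.848 * 6.758 = 201.71 Wh
Step 4: m_pack = 8 * 2 * 0.062 * 1.244 = 1.234 kg
Step 5: ED = E_pack / m_pack = 201.71 / 1.234 = 163.5 Wh/kg

163.5 Wh/kg


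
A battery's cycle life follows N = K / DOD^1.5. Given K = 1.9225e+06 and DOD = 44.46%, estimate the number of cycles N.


DOD^1.5 = 296.45
N = K / DOD^1.5 = 1.9225e+06 / 296.45 = 6485

6485 cycles


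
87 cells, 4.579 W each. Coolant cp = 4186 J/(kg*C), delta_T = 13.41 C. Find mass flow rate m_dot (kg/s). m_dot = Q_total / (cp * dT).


Step 1: Total heat Q = 87 * 4.579 W = 398.37 W
Step 2: denom = cp * dT = 4186 * 13.41 = 56134
Step 3: m_dot = 398.37 / 56134 = 0.007097 kg/s

0.007097 kg/s


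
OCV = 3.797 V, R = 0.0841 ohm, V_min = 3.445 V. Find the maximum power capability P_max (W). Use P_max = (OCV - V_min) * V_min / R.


dV = OCV - V_min = 0.352 V (so I_max = dV / R)
P_max = dV * V_min / R = 0.352 * 3.445 / 0.0841 = 14.42 W

14.42 W


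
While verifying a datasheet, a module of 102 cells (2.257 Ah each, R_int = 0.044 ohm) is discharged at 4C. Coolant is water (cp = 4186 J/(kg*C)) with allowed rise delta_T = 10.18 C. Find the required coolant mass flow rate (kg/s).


Step 1: I = 4 * 2.257 = 9.028 A
Step 2: Q_cell = I^2 * R = 9.028^2 * 0.044 = 3.5862 W
Step 3: Q_total = 102 * 3.5862 = 365.79 W
Step 4: m_dot = Q_total / (cp * dT) = 365.79 / (4186 * 10.18) = 0.008584 kg/s

0.008584 kg/s


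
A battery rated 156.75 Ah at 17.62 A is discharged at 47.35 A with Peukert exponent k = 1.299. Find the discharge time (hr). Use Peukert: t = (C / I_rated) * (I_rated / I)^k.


Step 1: t_rated = C / I_rated = 156.75 / 17.62 = 8.8961 hr
Step 2: ratio = 17.62 / 47.35 = 0.37212
Step 3: ratio^k = 0.37212^1.299 = 0.2769
Step 4: t = t_rated * ratio^k = 8.8961 * 0.2769 = 2.463 hr

2.463 hr


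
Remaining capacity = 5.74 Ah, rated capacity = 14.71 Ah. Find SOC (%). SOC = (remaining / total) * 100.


SOC% = 5.74 / 14.71 * 100 = 39.02%

39.02%


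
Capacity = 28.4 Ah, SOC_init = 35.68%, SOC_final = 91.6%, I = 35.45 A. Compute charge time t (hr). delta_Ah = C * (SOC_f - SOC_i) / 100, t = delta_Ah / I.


delta_Ah = 28.4 * (91.6 - 35.68) / 100 = 15.881 Ah
t = delta_Ah / I = 15.881 / 35.45 = 0.4480 hr

0.4480 hr


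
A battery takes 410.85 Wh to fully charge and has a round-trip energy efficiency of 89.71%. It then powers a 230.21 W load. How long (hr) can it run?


Step 1: E_discharge = eta/100 * E_charge = 89.71/100 * 410.85 = 368.57 Wh
Step 2: t = E_discharge / P = 368.57 / 230.21 = 1.601 hr

1.601 hr


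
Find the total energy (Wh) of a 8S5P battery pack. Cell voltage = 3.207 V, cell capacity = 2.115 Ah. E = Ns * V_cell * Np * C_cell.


E = Ns * Vcell * Np * Ccell = 8 * 3.207 * 5 * 2.115 = 271.3 Wh

271.3 Wh


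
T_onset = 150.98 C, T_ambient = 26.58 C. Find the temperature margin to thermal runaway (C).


Safety margin = 150.98 C - 26.58 C = 124.4 C

124.4 C


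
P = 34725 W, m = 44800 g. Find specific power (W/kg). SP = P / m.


Convert: m = 44800 g = 44.8 kg
Specific power = 34725 W / 44.8 kg = 775.1 W/kg

775.1 W/kg


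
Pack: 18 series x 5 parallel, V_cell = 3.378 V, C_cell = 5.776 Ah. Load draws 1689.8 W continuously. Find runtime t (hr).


Step 1: E_pack = Ns * V_cell * Np * C_cell = 18 * 3.378 * 5 * 5.776 = 1756 Wh
Step 2: t = E_pack / P = 1756 / 1689.8 = 1.039 hr

1.039 hr


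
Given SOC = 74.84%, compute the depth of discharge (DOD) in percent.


DOD = 100 - SOC = 100 - 74.84 = 25.16%

25.16%


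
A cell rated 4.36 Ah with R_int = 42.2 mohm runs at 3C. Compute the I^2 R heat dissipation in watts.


Convert: R = 42.2 mohm = 0.0422 ohm
Step 1: I = C_rate * capacity = 3 * 4.36 = 13.08 A
Step 2: Q = I^2 * R = 13.08^2 * 0.0422 = 171.09 * 0.0422 = 7.220 W

7.220 W


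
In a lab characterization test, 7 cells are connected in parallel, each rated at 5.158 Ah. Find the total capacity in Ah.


C_total = 7 * 5.158 = 36.106 Ah

36.106 Ah


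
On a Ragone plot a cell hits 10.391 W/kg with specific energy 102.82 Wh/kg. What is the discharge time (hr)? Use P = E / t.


t = E / P = 102.82 / 10.391 = 9.895 hr

9.895 hr


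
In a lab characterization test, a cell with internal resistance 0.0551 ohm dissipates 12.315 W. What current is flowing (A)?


I = sqrt(Q / R) = sqrt(12.315 / 0.0551) = sqrt(223.5) = 14.95 A

14.95 A


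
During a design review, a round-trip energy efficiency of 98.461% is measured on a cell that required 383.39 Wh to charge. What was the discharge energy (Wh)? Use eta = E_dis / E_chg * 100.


E_dis = eta/100 * E_chg = 98.461/100 * 383.39 = 377.5 Wh

377.5 Wh


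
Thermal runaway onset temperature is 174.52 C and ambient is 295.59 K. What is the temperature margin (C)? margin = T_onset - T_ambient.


Convert: T_ambient = 295.59 K = 22.44 C
margin = 174.52 - 22.44 = 152.08 C

152.08 C


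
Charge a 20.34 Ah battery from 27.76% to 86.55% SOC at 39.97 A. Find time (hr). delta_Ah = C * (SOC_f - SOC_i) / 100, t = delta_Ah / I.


Step 1: dSOC = 86.55% - 27.76% = 58.79%
Step 2: delta_Ah = 20.34 * 58.79 / 100 = 11.958 Ah
Step 3: t = 11.958 / 39.97 = 0.2992 hr

0.2992 hr


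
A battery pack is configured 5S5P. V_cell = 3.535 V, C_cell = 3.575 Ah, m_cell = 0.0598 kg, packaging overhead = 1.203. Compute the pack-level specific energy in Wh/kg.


Step 1: V_pack = 5 * 3.535 = 17.675 V
Step 2: C_pack = 5 * 3.575 = 17.875 Ah
Step 3: E_pack = V_pack * C_pack = 17.675 * 17.875 = 315.94 Wh
Step 4: m_pack = 5 * 5 * 0.0598 * 1.203 = 1.7985 kg
Step 5: ED = E_pack / m_pack = 315.94 / 1.7985 = 175.7 Wh/kg

175.7 Wh/kg


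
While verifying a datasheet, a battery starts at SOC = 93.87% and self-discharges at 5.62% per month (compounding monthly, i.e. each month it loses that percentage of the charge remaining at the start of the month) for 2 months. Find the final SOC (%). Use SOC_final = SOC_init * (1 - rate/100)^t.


decay = (1 - 5.62/100)^2 = 0.89076
SOC_final = 93.87 * 0.89076 = 83.62%

83.62%


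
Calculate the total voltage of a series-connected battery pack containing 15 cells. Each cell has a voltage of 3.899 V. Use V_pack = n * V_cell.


V_pack = n * V_cell = 15 * 3.899 = 58.485 V

58.485 V


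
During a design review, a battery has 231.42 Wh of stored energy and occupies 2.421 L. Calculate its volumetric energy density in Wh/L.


Volumetric ED = 231.42 Wh / 2.421 L = 95.59 Wh/L

95.59 Wh/L


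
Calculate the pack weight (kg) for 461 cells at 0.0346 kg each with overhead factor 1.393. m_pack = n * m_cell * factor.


Cell mass sum = 461 * 0.0346 = 15.951 kg
With overhead 1.393: m_pack = 15.951 * 1.393 = 22.22 kg

22.22 kg


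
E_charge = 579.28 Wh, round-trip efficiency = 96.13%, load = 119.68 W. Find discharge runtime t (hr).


Step 1: E_discharge = eta/100 * E_charge = 96.13/100 * 579.28 = 556.86 Wh
Step 2: t = E_discharge / P = 556.86 / 119.68 = 4.653 hr

4.653 hr


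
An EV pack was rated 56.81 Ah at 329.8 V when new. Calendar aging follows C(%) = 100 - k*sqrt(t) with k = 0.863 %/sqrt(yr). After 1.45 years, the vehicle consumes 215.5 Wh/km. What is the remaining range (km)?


Step 1: capacity retention = 100 - 0.863 * sqrt(1.45) = 100 - 0.863 * 1.2042 = 98.961%
Step 2: C_now = 56.81 * 98.961/100 = 56.22 Ah
Step 3: E_pack = V * C_now = 329.8 * 56.22 = 18541 Wh
Step 4: range = E_pack / consumption = 18541 / 215.5 = 86.04 km

86.04 km


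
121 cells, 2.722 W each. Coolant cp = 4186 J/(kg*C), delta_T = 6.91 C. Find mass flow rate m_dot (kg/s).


Q_total = 121 * 2.722 = 329.36 W
m_dot = Q_total / (cp * dT) = 329.36 / (4186 * 6.91) = 0.01139 kg/s

0.01139 kg/s


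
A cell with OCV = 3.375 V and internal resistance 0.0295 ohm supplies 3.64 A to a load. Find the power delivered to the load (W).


Step 1: V_terminal = OCV - I*R = 3.375 - 3.64 * 0.0295 = 3.2676 V
Step 2: P_out = V_terminal * I = 3.2676 * 3.64 = 11.89 W

11.89 W


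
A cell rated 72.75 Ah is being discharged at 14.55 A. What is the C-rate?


Rearranging: C_rate = 14.55 / 72.75 = 0.2C

0.2C


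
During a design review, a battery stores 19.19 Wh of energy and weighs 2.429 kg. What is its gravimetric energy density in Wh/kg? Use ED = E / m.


ED = E / m = 19.19 / 2.429 = 7.900 Wh/kg

7.900 Wh/kg


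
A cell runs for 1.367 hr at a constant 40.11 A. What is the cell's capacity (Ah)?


C = I * t = 40.11 * 1.367 = 54.83 Ah

54.83 Ah


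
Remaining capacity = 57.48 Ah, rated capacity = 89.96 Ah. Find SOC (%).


SOC% = 57.48 / 89.96 * 100 = 63.90%

63.90%


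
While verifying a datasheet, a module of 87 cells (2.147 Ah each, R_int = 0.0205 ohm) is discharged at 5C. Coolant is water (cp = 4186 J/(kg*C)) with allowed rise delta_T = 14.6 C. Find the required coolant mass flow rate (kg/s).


Step 1: I = 5 * 2.147 = 10.735 A
Step 2: Q_cell = I^2 * R = 10.735^2 * 0.0205 = 2.3624 W
Step 3: Q_total = 87 * 2.3624 = 205.53 W
Step 4: m_dot = Q_total / (cp * dT) = 205.53 / (4186 * 14.6) = 0.003363 kg/s

0.003363 kg/s


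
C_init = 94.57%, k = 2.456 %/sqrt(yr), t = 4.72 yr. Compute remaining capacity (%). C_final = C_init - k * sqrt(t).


sqrt(t) = sqrt(4.72) = 2.1726
C_final = 94.57 - 2.456 * 2.1726 = 89.23%

89.23%


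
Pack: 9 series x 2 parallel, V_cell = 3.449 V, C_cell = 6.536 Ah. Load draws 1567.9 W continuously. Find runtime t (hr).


Step 1: E_pack = Ns * V_cell * Np * C_cell = 9 * 3.449 * 2 * 6.536 = 405.77 Wh
Step 2: t = E_pack / P = 405.77 / 1567.9 = 0.2588 hr

0.2588 hr


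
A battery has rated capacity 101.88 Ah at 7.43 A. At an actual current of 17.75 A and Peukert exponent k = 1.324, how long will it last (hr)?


t_rated = C / I_rated = 101.88 / 7.43 = 13.712 hr
(I_rated/I)^k = (0.41859)^1.324 = 0.31568
t = t_rated * (I_rated/I)^k = 13.712 * 0.31568 = 4.329 hr

4.329 hr


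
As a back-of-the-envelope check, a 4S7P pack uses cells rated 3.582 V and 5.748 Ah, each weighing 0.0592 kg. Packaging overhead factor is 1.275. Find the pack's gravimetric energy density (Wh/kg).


Step 1: V_pack = 4 * 3.582 = 14.328 V
Step 2: C_pack = 7 * 5.748 = 40.236 Ah
Step 3: E_pack = V_pack * C_pack = 14.328 * 40.236 = 576.5 Wh
Step 4: m_pack = 4 * 7 * 0.0592 * 1.275 = 2.1134 kg
Step 5: ED = E_pack / m_pack = 576.5 / 2.1134 = 272.8 Wh/kg

272.8 Wh/kg


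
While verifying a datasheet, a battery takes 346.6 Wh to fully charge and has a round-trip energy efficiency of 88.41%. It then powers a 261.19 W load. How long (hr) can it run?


Step 1: E_discharge = eta/100 * E_charge = 88.41/100 * 346.6 = 306.43 Wh
Step 2: t = E_discharge / P = 306.43 / 261.19 = 1.173 hr

1.173 hr


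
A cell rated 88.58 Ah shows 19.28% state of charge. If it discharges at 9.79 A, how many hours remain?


Step 1: remaining = SOC/100 * C_total = 19.28/100 * 88.58 = 17.078 Ah
Step 2: t = remaining / I = 17.078 / 9.79 = 1.744 hr

1.744 hr


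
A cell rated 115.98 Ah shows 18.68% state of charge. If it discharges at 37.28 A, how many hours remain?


Step 1: remaining = SOC/100 * C_total = 18.68/100 * 115.98 = 21.665 Ah
Step 2: t = remaining / I = 21.665 / 37.28 = 0.5811 hr

0.5811 hr


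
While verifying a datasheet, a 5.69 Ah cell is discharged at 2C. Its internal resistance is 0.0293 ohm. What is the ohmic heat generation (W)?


Step 1: I = C_rate * capacity = 2 * 5.69 = 11.38 A
Step 2: Q = I^2 * R = 11.38^2 * 0.0293 = 129.5 * 0.0293 = 3.794 W

3.794 W


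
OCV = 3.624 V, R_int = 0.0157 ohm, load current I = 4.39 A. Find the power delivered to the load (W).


Step 1: V_terminal = OCV - I*R = 3.624 - 4.39 * 0.0157 = 3.5551 V
Step 2: P_out = V_terminal * I = 3.5551 * 4.39 = 15.61 W

15.61 W


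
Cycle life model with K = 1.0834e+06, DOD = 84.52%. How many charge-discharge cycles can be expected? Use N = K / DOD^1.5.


DOD^1.5 = 777.03
N = K / DOD^1.5 = 1.0834e+06 / 777.03 = 1394

1394 cycles


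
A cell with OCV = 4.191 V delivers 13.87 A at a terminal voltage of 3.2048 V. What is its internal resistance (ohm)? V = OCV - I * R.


R = (OCV - V) / I = (4.191 - 3.2048) / 13.87 = 0.07110 ohm

0.07110 ohm


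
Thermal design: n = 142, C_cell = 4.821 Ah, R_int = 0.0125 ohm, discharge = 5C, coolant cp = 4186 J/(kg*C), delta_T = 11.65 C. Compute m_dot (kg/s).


Step 1: I = 5 * 4.821 = 24.105 A
Step 2: Q_cell = I^2 * R = 24.105^2 * 0.0125 = 7.2631 W
Step 3: Q_total = 142 * 7.2631 = 1031.4 W
Step 4: m_dot = Q_total / (cp * dT) = 1031.4 / (4186 * 11.65) = 0.02115 kg/s

0.02115 kg/s


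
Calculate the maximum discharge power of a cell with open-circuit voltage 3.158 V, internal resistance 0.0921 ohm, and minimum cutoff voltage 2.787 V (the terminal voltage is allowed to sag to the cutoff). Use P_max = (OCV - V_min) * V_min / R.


P_max = (OCV - V_min) * V_min / R = (3.158 - 2.787) * 2.787 / 0.0921 = 0.371 * 2.787 / 0.0921 = 11.23 W

11.23 W


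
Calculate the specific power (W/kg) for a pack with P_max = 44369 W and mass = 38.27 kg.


Specific power = 44369 W / 38.27 kg = 1159 W/kg

1159 W/kg


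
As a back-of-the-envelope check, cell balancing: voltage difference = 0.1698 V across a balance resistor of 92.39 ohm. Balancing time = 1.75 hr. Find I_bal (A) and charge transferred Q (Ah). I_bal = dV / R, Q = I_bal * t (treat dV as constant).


First, Ohm's law: I_bal = 0.1698 V / 92.39 ohm = 0.0018379 A
Then Q = I * t = 0.0018379 A * 1.75 hr = 0.003216 Ah

I=0.0018379 A, Q=0.003216 Ah


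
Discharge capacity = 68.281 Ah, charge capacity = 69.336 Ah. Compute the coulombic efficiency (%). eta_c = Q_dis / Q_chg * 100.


Coulombic efficiency = 68.281/69.336 * 100% = 98.48%

98.48%


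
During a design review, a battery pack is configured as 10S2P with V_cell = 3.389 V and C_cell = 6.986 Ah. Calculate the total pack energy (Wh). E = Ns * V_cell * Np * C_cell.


E = Ns * Vcell * Np * Ccell = 10 * 3.389 * 2 * 6.986 = 473.5 Wh

473.5 Wh


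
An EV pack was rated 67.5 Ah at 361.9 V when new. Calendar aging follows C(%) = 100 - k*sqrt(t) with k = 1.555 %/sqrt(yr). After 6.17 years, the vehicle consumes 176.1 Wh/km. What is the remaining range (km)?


Step 1: capacity retention = 100 - 1.555 * sqrt(6.17) = 100 - 1.555 * 2.4839 = 96.138%
Step 2: C_now = 67.5 * 96.138/100 = 64.893 Ah
Step 3: E_pack = V * C_now = 361.9 * 64.893 = 23485 Wh
Step 4: range = E_pack / consumption = 23485 / 176.1 = 133.4 km

133.4 km


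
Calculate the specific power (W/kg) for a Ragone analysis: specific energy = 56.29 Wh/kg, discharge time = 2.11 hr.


Specific power = 56.29 Wh/kg / 2.11 hr = 26.68 W/kg

26.68 W/kg


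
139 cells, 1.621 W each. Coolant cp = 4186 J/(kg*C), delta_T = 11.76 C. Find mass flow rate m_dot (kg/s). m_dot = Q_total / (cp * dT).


Q_total = 139 * 1.621 = 225.32 W
m_dot = Q_total / (cp * dT) = 225.32 / (4186 * 11.76) = 0.004577 kg/s

0.004577 kg/s


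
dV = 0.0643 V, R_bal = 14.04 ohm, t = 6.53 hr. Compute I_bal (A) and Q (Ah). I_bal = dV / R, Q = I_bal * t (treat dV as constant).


I_bal = dV / R = 0.0643 / 14.04 = 0.0045798 A
Q = I_bal * t = 0.0045798 * 6.53 = 0.02991 Ah

I=0.0045798 A, Q=0.02991 Ah


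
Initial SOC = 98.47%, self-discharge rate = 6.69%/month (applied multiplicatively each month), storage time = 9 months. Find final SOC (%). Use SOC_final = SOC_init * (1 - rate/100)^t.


decay = (1 - 6.69/100)^9 = 0.53623
SOC_final = 98.47 * 0.53623 = 52.80%

52.80%


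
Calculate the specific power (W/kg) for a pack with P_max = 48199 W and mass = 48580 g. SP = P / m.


Convert: m = 48580 g = 48.58 kg
Specific power = 48199 W / 48.58 kg = 992.2 W/kg

992.2 W/kg


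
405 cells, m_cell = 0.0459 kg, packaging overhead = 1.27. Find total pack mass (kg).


m_pack = n * m_cell * overhead = 405 * 0.0459 * 1.27 = 23.61 kg

23.61 kg


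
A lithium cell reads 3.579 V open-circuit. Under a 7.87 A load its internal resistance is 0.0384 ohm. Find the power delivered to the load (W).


Step 1: V_terminal = OCV - I*R = 3.579 - 7.87 * 0.0384 = 3.2768 V
Step 2: P_out = V_terminal * I = 3.2768 * 7.87 = 25.79 W

25.79 W


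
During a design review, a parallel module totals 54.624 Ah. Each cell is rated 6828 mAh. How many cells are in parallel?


Convert: C_cell = 6828 mAh = 6.828 Ah
n = C_total / C_cell = 54.624 / 6.828 = 8

8


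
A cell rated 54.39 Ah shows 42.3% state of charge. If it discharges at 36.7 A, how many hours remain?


Step 1: remaining = SOC/100 * C_total = 42.3/100 * 54.39 = 23.007 Ah
Step 2: t = remaining / I = 23.007 / 36.7 = 0.6269 hr

0.6269 hr


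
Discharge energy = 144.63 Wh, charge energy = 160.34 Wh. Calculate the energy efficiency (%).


Round-trip efficiency = 144.63/160.34 * 100% = 90.20%

90.20%


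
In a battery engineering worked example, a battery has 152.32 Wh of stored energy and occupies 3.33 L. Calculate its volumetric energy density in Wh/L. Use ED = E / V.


ED = E / V = 152.32 / 3.33 = 45.74 Wh/L

45.74 Wh/L


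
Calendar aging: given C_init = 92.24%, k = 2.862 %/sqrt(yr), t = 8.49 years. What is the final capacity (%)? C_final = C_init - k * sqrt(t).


sqrt(t) = sqrt(8.49) = 2.9138
C_final = 92.24 - 2.862 * 2.9138 = 83.90%

83.90%


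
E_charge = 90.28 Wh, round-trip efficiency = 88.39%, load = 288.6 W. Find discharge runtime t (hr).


Step 1: E_discharge = eta/100 * E_charge = 88.39/100 * 90.28 = 79.798 Wh
Step 2: t = E_discharge / P = 79.798 / 288.6 = 0.2765 hr

0.2765 hr


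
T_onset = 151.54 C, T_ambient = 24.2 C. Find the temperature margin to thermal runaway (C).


Safety margin = 151.54 C - 24.2 C = 127.34 C

127.34 C
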